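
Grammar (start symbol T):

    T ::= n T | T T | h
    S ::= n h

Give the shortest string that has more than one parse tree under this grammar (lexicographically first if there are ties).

length 1: no string has ≥2 trees
length 2: no string has ≥2 trees
length 3: h h h has 2 parse trees

Two derivations of h h h:
  T ⇒ T T ⇒ T T T ⇒ h T T ⇒ h h T ⇒ h h h
  T ⇒ T T ⇒ h T ⇒ h T T ⇒ h h T ⇒ h h h

h h h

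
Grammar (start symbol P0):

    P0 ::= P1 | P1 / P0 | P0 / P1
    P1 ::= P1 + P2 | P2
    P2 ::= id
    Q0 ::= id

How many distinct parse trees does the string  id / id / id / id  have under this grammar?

Parse trees for id / id / id / id:
  [P0 [P1 [P2 id]] / [P0 [P1 [P2 id]] / [P0 [P1 [P2 id]] / [P0 [P1 [P2 id]]]]]]
  [P0 [P1 [P2 id]] / [P0 [P1 [P2 id]] / [P0 [P0 [P1 [P2 id]]] / [P1 [P2 id]]]]]
  [P0 [P1 [P2 id]] / [P0 [P0 [P1 [P2 id]] / [P0 [P1 [P2 id]]]] / [P1 [P2 id]]]]
  [P0 [P1 [P2 id]] / [P0 [P0 [P0 [P1 [P2 id]]] / [P1 [P2 id]]] / [P1 [P2 id]]]]
  [P0 [P0 [P1 [P2 id]] / [P0 [P1 [P2 id]] / [P0 [P1 [P2 id]]]]] / [P1 [P2 id]]]
  [P0 [P0 [P1 [P2 id]] / [P0 [P0 [P1 [P2 id]]] / [P1 [P2 id]]]] / [P1 [P2 id]]]
  [P0 [P0 [P0 [P1 [P2 id]] / [P0 [P1 [P2 id]]]] / [P1 [P2 id]]] / [P1 [P2 id]]]
  [P0 [P0 [P0 [P0 [P1 [P2 id]]] / [P1 [P2 id]]] / [P1 [P2 id]]] / [P1 [P2 id]]]

8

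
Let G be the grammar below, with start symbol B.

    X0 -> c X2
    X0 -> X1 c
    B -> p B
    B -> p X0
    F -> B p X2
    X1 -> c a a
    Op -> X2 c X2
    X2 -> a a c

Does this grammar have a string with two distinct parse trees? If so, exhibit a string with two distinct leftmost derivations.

Witness: p c a a c

Derivation 1: B ⇒ p X0 ⇒ p c X2 ⇒ p c a a c
Derivation 2: B ⇒ p X0 ⇒ p X1 c ⇒ p c a a c

Two distinct leftmost derivations for the same string.

Ambiguous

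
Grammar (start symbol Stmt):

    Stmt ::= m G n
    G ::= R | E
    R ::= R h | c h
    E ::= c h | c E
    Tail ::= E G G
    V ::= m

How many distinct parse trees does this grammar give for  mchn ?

2

Parse trees for mchn:
  [Stmt m [G [R c h]] n]
  [Stmt m [G [E c h]] n]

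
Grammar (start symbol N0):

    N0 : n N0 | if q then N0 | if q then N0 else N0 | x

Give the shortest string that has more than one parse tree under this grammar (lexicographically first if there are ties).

if q then if q then x else x

length 1: no string has ≥2 trees
length 2: no string has ≥2 trees
length 3: no string has ≥2 trees
length 4: no string has ≥2 trees
length 5: no string has ≥2 trees
length 6: no string has ≥2 trees
length 7: no string has ≥2 trees
length 8: no string has ≥2 trees
length 9: if q then if q then x else x has 2 parse trees

Two derivations of if q then if q then x else x:
  N0 ⇒ if q then N0 ⇒ if q then if q then N0 else N0 ⇒ if q then if q then x else N0 ⇒ if q then if q then x else x
  N0 ⇒ if q then N0 else N0 ⇒ if q then if q then N0 else N0 ⇒ if q then if q then x else N0 ⇒ if q then if q then x else x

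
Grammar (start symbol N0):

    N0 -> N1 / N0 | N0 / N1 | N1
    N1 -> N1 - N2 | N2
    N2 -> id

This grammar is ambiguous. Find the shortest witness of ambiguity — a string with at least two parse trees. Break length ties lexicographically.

id / id

length 1: no string has ≥2 trees
length 3: id / id has 2 parse trees

Two derivations of id / id:
  N0 ⇒ N1 / N0 ⇒ N2 / N0 ⇒ id / N0 ⇒ id / N1 ⇒ id / N2 ⇒ id / id
  N0 ⇒ N0 / N1 ⇒ N1 / N1 ⇒ N2 / N1 ⇒ id / N1 ⇒ id / N2 ⇒ id / id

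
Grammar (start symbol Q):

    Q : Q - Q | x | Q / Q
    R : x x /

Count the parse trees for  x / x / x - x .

Parse trees for x / x / x - x:
  [Q [Q [Q x] / [Q [Q x] / [Q x]]] - [Q x]]
  [Q [Q [Q [Q x] / [Q x]] / [Q x]] - [Q x]]
  [Q [Q x] / [Q [Q [Q x] / [Q x]] - [Q x]]]
  [Q [Q x] / [Q [Q x] / [Q [Q x] - [Q x]]]]
  [Q [Q [Q x] / [Q x]] / [Q [Q x] - [Q x]]]

5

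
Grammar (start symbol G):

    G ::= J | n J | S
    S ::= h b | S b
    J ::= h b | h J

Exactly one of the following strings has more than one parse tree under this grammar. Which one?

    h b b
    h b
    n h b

h b b: 1 tree
h b: 2 trees
n h b: 1 tree

h b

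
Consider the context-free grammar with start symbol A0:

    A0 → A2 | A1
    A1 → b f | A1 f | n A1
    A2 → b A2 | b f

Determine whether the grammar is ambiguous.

Ambiguous

Witness: b f

Derivation 1: A0 ⇒ A2 ⇒ b f
Derivation 2: A0 ⇒ A1 ⇒ b f

Two distinct leftmost derivations for the same string.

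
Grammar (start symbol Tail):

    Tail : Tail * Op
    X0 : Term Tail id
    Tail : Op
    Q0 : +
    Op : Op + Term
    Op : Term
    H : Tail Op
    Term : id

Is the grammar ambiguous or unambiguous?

Unambiguous

(X0, H, Q0 are unreachable from Tail, so their rules don't affect L(Tail).) The grammar is stratified — Tail handles '*' (left-recursive), Op handles '+', Term atoms. Each operator has a fixed associativity and precedence level, so every string has one parse.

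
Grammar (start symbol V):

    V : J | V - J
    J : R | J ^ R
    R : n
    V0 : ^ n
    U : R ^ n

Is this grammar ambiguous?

Unambiguous

Only V, J, R are reachable from V; ignoring the rest: The grammar is stratified — V handles '-' (left-recursive), J handles '^', R atoms. Each operator has a fixed associativity and precedence level, so every string has one parse.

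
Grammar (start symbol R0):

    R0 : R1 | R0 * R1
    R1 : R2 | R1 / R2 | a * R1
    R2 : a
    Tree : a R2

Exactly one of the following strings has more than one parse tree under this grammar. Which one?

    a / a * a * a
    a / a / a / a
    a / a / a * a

a / a * a * a

a / a * a * a: 2 trees
a / a / a / a: 1 tree
a / a / a * a: 1 tree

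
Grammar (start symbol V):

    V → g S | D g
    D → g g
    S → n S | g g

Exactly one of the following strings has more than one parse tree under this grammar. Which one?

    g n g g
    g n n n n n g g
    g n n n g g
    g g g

g n g g: 1 tree
g n n n n n g g: 1 tree
g n n n g g: 1 tree
g g g: 2 trees

g g g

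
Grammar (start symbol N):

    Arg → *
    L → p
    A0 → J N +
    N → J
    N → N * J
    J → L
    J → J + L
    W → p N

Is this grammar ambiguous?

(A0, Arg, W are unreachable from N, so their rules don't affect L(N).) This is a standard precedence ladder (N over J over L), with each level left-recursive on its own operator ('*' at N, '+' at J). That structure is LR(1), hence unambiguous.

Unambiguous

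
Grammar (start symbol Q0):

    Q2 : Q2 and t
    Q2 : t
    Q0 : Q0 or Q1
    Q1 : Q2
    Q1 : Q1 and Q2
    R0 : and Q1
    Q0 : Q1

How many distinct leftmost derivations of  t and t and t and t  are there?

Parse trees for t and t and t and t:
  [Q0 [Q1 [Q2 [Q2 [Q2 [Q2 t] and t] and t] and t]]]
  [Q0 [Q1 [Q1 [Q2 t]] and [Q2 [Q2 [Q2 t] and t] and t]]]
  [Q0 [Q1 [Q1 [Q2 [Q2 t] and t]] and [Q2 [Q2 t] and t]]]
  [Q0 [Q1 [Q1 [Q1 [Q2 t]] and [Q2 t]] and [Q2 [Q2 t] and t]]]
  [Q0 [Q1 [Q1 [Q2 [Q2 [Q2 t] and t] and t]] and [Q2 t]]]
  [Q0 [Q1 [Q1 [Q1 [Q2 t]] and [Q2 [Q2 t] and t]] and [Q2 t]]]
  [Q0 [Q1 [Q1 [Q1 [Q2 [Q2 t] and t]] and [Q2 t]] and [Q2 t]]]
  [Q0 [Q1 [Q1 [Q1 [Q1 [Q2 t]] and [Q2 t]] and [Q2 t]] and [Q2 t]]]

8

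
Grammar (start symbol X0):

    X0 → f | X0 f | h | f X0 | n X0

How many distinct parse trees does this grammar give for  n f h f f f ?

10

Parse trees for n f h f f f (showing first 6 of 10):
  [X0 [X0 [X0 [X0 n [X0 f [X0 h]]] f] f] f]
  [X0 [X0 [X0 n [X0 [X0 f [X0 h]] f]] f] f]
  [X0 [X0 [X0 n [X0 f [X0 [X0 h] f]]] f] f]
  [X0 [X0 n [X0 [X0 [X0 f [X0 h]] f] f]] f]
  [X0 [X0 n [X0 [X0 f [X0 [X0 h] f]] f]] f]
  [X0 [X0 n [X0 f [X0 [X0 [X0 h] f] f]]] f]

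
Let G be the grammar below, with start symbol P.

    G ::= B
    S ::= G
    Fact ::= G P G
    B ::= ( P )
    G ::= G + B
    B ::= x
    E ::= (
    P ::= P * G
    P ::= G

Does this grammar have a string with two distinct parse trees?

Only P, G, B are reachable from P; ignoring the rest: The grammar is stratified — P handles '*' (left-recursive), G handles '+', B atoms. Each operator has a fixed associativity and precedence level, so every string has one parse.

Unambiguous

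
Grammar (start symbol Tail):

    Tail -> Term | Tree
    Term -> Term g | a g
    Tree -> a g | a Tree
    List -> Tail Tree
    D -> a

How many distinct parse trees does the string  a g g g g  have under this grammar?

Parse trees for a g g g g:
  [Tail [Term [Term [Term [Term a g] g] g] g]]

1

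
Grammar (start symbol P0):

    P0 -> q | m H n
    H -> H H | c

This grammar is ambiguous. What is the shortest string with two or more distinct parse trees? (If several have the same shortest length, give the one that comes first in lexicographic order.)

length 1: no string has ≥2 trees
length 3: no string has ≥2 trees
length 4: no string has ≥2 trees
length 5: m c c c n has 2 parse trees

Two derivations of m c c c n:
  P0 ⇒ m H n ⇒ m H H n ⇒ m H H H n ⇒ m c H H n ⇒ m c c H n ⇒ m c c c n
  P0 ⇒ m H n ⇒ m H H n ⇒ m c H n ⇒ m c H H n ⇒ m c c H n ⇒ m c c c n

m c c c n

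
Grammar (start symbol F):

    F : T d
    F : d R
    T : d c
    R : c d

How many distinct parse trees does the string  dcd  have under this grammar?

2

Parse trees for dcd:
  [F [T d c] d]
  [F d [R c d]]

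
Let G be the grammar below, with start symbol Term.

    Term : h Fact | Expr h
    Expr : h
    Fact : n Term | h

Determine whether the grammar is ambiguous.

Ambiguous

Witness: h h

Derivation 1: Term ⇒ h Fact ⇒ h h
Derivation 2: Term ⇒ Expr h ⇒ h h

Two distinct leftmost derivations for the same string.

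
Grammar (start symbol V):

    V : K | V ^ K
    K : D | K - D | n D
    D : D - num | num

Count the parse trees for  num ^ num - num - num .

4

Parse trees for num ^ num - num - num:
  [V [V [K [D num]]] ^ [K [D [D [D num] - num] - num]]]
  [V [V [K [D num]]] ^ [K [K [D num]] - [D [D num] - num]]]
  [V [V [K [D num]]] ^ [K [K [D [D num] - num]] - [D num]]]
  [V [V [K [D num]]] ^ [K [K [K [D num]] - [D num]] - [D num]]]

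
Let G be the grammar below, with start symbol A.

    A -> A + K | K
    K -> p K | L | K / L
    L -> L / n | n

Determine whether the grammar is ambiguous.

Witness: n / n

Derivation 1: A ⇒ K ⇒ L ⇒ L / n ⇒ n / n
Derivation 2: A ⇒ K ⇒ K / L ⇒ L / L ⇒ n / L ⇒ n / n

Two distinct leftmost derivations for the same string.

Ambiguous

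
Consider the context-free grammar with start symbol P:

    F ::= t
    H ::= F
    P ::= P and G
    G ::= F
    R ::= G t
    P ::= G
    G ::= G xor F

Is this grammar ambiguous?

(H, R are unreachable from P, so their rules don't affect L(P).) P → P and G | G  ;  G → G xor F | F  — a left-associative chain with F at the bottom. Each string factors uniquely by precedence.

Unambiguous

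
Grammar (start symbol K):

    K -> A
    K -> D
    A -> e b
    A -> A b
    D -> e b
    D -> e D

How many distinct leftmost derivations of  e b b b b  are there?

1

Parse trees for e b b b b:
  [K [A [A [A [A e b] b] b] b]]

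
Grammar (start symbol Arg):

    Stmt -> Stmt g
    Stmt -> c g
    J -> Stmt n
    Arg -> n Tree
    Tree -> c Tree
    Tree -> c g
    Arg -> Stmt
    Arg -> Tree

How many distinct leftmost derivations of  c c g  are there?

1

Parse trees for c c g:
  [Arg [Tree c [Tree c g]]]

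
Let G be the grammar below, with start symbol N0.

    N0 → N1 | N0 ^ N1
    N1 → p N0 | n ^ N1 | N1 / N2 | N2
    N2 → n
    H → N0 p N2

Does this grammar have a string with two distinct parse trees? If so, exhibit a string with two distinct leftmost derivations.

Witness: n ^ n

Derivation 1: N0 ⇒ N1 ⇒ n ^ N1 ⇒ n ^ N2 ⇒ n ^ n
Derivation 2: N0 ⇒ N0 ^ N1 ⇒ N1 ^ N1 ⇒ N2 ^ N1 ⇒ n ^ N1 ⇒ n ^ N2 ⇒ n ^ n

Two distinct leftmost derivations for the same string.

Ambiguous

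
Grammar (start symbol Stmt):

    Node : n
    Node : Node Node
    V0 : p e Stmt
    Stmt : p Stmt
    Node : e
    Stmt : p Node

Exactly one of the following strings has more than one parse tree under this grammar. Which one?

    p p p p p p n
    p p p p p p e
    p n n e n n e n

p p p p p p n: 1 tree
p p p p p p e: 1 tree
p n n e n n e n: 132 trees

p n n e n n e n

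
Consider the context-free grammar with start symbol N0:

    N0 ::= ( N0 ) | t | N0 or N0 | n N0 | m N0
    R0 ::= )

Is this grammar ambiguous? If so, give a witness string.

Ambiguous

Witness: m t or t

Derivation 1: N0 ⇒ N0 or N0 ⇒ m N0 or N0 ⇒ m t or N0 ⇒ m t or t
Derivation 2: N0 ⇒ m N0 ⇒ m N0 or N0 ⇒ m t or N0 ⇒ m t or t

Two distinct leftmost derivations for the same string.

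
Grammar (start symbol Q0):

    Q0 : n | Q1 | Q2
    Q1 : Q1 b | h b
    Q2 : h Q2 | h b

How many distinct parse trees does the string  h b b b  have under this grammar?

1

Parse trees for h b b b:
  [Q0 [Q1 [Q1 [Q1 h b] b] b]]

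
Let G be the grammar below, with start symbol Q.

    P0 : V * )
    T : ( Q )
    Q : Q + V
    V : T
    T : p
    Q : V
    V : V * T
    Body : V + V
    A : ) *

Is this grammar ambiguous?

Only Q, V, T are reachable from Q; ignoring the rest: This is a standard precedence ladder (Q over V over T), with each level left-recursive on its own operator ('+' at Q, '*' at V). That structure is LR(1), hence unambiguous.

Unambiguous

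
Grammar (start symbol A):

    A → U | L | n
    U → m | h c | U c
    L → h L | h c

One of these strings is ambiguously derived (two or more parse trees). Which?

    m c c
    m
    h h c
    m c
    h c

h c

m c c: 1 tree
m: 1 tree
h h c: 1 tree
m c: 1 tree
h c: 2 trees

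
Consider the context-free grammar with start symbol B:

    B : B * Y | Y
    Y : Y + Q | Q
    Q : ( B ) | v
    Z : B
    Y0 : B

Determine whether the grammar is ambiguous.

Unambiguous

(Z, Y0 are unreachable from B, so their rules don't affect L(B).) This is a standard precedence ladder (B over Y over Q), with each level left-recursive on its own operator ('*' at B, '+' at Y). That structure is LR(1), hence unambiguous.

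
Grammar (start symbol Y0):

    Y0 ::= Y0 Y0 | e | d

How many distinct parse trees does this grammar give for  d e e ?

2

Parse trees for d e e:
  [Y0 [Y0 d] [Y0 [Y0 e] [Y0 e]]]
  [Y0 [Y0 [Y0 d] [Y0 e]] [Y0 e]]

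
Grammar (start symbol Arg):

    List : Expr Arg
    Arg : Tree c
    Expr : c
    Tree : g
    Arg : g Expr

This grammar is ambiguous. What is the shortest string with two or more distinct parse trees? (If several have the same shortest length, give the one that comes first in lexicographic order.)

g c

length 2: g c has 2 parse trees

Two derivations of g c:
  Arg ⇒ Tree c ⇒ g c
  Arg ⇒ g Expr ⇒ g c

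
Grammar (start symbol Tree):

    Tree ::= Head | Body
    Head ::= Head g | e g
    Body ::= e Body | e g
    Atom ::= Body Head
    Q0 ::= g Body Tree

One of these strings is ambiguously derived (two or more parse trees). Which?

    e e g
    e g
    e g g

e e g: 1 tree
e g: 2 trees
e g g: 1 tree

e g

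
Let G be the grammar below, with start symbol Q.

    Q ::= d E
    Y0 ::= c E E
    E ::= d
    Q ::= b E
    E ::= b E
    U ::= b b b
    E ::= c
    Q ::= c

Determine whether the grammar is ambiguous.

Unambiguous

Only Q, E are reachable from Q; ignoring the rest: The reachable rules are right-linear with at most one rule per (nonterminal, next-terminal) pair. Each input token forces the next rule, so parsing is deterministic.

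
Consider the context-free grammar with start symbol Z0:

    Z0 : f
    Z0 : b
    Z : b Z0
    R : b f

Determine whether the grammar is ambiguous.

Unambiguous

(R, Z are unreachable from Z0, so their rules don't affect L(Z0).) Each reachable nonterminal has at most one production per leading terminal, and all productions are right-linear; the derivation is determined token-by-token.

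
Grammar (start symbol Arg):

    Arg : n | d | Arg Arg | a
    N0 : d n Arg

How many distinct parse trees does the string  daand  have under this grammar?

14

Parse trees for daand (showing first 6 of 14):
  [Arg [Arg d] [Arg [Arg a] [Arg [Arg a] [Arg [Arg n] [Arg d]]]]]
  [Arg [Arg d] [Arg [Arg a] [Arg [Arg [Arg a] [Arg n]] [Arg d]]]]
  [Arg [Arg d] [Arg [Arg [Arg a] [Arg a]] [Arg [Arg n] [Arg d]]]]
  [Arg [Arg d] [Arg [Arg [Arg a] [Arg [Arg a] [Arg n]]] [Arg d]]]
  [Arg [Arg d] [Arg [Arg [Arg [Arg a] [Arg a]] [Arg n]] [Arg d]]]
  [Arg [Arg [Arg d] [Arg a]] [Arg [Arg a] [Arg [Arg n] [Arg d]]]]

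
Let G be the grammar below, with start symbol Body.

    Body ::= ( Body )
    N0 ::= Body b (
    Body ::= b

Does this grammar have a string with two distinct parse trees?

(N0 is unreachable from Body, so its rules don't affect L(Body).) Each string is a nest of matched brackets around a single atom. An opening bracket forces the recursive rule; an atom forces the base rule.

Unambiguous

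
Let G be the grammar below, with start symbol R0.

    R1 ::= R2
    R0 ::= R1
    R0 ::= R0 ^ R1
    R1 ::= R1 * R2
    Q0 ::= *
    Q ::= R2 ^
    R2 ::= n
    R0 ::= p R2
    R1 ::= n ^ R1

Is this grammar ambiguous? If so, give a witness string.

Ambiguous

Witness: n ^ n

Derivation 1: R0 ⇒ R1 ⇒ n ^ R1 ⇒ n ^ R2 ⇒ n ^ n
Derivation 2: R0 ⇒ R0 ^ R1 ⇒ R1 ^ R1 ⇒ R2 ^ R1 ⇒ n ^ R1 ⇒ n ^ R2 ⇒ n ^ n

Two distinct leftmost derivations for the same string.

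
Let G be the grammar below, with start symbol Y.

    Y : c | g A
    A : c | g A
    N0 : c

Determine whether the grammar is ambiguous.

Unambiguous

(N0 is unreachable from Y, so its rules don't affect L(Y).) Each reachable nonterminal has at most one production per leading terminal, and all productions are right-linear; the derivation is determined token-by-token.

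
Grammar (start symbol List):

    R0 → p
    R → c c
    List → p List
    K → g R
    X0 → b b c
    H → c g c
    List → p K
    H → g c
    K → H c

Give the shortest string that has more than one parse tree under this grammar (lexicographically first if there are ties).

length 4: p g c c has 2 parse trees

Two derivations of p g c c:
  List ⇒ p K ⇒ p g R ⇒ p g c c
  List ⇒ p K ⇒ p H c ⇒ p g c c

p g c c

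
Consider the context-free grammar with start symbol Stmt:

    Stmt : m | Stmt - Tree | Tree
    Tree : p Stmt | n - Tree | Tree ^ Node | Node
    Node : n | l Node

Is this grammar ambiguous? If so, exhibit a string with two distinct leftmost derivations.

Witness: n - n

Derivation 1: Stmt ⇒ Stmt - Tree ⇒ Tree - Tree ⇒ Node - Tree ⇒ n - Tree ⇒ n - Node ⇒ n - n
Derivation 2: Stmt ⇒ Tree ⇒ n - Tree ⇒ n - Node ⇒ n - n

Two distinct leftmost derivations for the same string.

Ambiguous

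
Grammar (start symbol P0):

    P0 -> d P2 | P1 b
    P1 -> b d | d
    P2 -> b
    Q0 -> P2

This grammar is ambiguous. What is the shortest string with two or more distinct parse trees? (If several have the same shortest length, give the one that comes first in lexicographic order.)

length 2: d b has 2 parse trees

Two derivations of d b:
  P0 ⇒ d P2 ⇒ d b
  P0 ⇒ P1 b ⇒ d b

d b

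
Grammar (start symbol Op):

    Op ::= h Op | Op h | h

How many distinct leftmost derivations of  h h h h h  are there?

Parse trees for h h h h h (showing first 6 of 16):
  [Op h [Op h [Op h [Op h [Op h]]]]]
  [Op h [Op h [Op h [Op [Op h] h]]]]
  [Op h [Op h [Op [Op h [Op h]] h]]]
  [Op h [Op h [Op [Op [Op h] h] h]]]
  [Op h [Op [Op h [Op h [Op h]]] h]]
  [Op h [Op [Op h [Op [Op h] h]] h]]

16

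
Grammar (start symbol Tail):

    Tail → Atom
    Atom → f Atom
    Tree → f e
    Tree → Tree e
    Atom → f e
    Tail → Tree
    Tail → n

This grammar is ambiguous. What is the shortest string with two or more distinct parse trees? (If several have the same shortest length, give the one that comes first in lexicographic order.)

length 1: no string has ≥2 trees
length 2: f e has 2 parse trees

Two derivations of f e:
  Tail ⇒ Atom ⇒ f e
  Tail ⇒ Tree ⇒ f e

f e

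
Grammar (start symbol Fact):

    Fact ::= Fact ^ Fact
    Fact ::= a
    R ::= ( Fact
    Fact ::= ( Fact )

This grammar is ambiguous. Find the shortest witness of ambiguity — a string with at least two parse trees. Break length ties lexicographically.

length 1: no string has ≥2 trees
length 3: no string has ≥2 trees
length 5: a ^ a ^ a has 2 parse trees

Two derivations of a ^ a ^ a:
  Fact ⇒ Fact ^ Fact ⇒ Fact ^ Fact ^ Fact ⇒ a ^ Fact ^ Fact ⇒ a ^ a ^ Fact ⇒ a ^ a ^ a
  Fact ⇒ Fact ^ Fact ⇒ a ^ Fact ⇒ a ^ Fact ^ Fact ⇒ a ^ a ^ Fact ⇒ a ^ a ^ a

a ^ a ^ a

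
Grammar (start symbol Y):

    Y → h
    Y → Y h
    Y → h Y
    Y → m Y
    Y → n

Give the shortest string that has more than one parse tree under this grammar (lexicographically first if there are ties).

h h

length 1: no string has ≥2 trees
length 2: h h has 2 parse trees

Two derivations of h h:
  Y ⇒ Y h ⇒ h h
  Y ⇒ h Y ⇒ h h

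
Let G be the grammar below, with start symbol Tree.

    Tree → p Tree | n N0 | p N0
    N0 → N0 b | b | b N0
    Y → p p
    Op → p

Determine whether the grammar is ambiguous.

Witness: n b b

Derivation 1: Tree ⇒ n N0 ⇒ n N0 b ⇒ n b b
Derivation 2: Tree ⇒ n N0 ⇒ n b N0 ⇒ n b b

Two distinct leftmost derivations for the same string.

Ambiguous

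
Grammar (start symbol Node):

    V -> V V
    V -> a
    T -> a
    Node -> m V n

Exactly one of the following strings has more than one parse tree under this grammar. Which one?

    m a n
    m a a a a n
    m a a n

m a a a a n

m a n: 1 tree
m a a a a n: 5 trees
m a a n: 1 tree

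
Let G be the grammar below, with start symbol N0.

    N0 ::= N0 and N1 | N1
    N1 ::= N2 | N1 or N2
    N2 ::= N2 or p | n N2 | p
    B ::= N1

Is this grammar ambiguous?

Ambiguous

Witness: p or p

Derivation 1: N0 ⇒ N1 ⇒ N2 ⇒ N2 or p ⇒ p or p
Derivation 2: N0 ⇒ N1 ⇒ N1 or N2 ⇒ N2 or N2 ⇒ p or N2 ⇒ p or p

Two distinct leftmost derivations for the same string.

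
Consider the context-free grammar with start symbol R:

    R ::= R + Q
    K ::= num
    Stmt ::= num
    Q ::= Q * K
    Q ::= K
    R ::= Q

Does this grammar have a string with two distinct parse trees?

Unambiguous

(Stmt is unreachable from R, so its rules don't affect L(R).) R → R + Q | Q  ;  Q → Q * K | K  — a left-associative chain with K at the bottom. Each string factors uniquely by precedence.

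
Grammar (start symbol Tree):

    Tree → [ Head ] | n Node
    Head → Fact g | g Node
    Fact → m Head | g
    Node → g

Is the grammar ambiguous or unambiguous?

Witness: [ g g ]

Derivation 1: Tree ⇒ [ Head ] ⇒ [ Fact g ] ⇒ [ g g ]
Derivation 2: Tree ⇒ [ Head ] ⇒ [ g Node ] ⇒ [ g g ]

Two distinct leftmost derivations for the same string.

Ambiguous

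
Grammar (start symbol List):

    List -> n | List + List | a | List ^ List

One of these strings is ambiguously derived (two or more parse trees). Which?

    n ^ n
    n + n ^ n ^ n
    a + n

n + n ^ n ^ n

n ^ n: 1 tree
n + n ^ n ^ n: 5 trees
a + n: 1 tree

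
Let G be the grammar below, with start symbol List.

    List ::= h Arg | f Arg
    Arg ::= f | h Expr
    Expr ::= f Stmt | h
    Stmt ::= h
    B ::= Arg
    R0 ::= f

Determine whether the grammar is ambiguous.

Only List, Arg, Expr, Stmt are reachable from List; ignoring the rest: Restricted to the reachable nonterminals, every rule has the form A → t or A → t B, and no two rules for the same A share a first terminal. The grammar encodes a DFA — one run per string.

Unambiguous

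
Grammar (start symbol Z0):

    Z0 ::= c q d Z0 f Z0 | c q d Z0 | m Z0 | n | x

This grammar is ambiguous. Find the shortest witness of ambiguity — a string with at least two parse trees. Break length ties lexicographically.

length 1: no string has ≥2 trees
length 2: no string has ≥2 trees
length 3: no string has ≥2 trees
length 4: no string has ≥2 trees
length 5: no string has ≥2 trees
length 6: no string has ≥2 trees
length 7: no string has ≥2 trees
length 8: no string has ≥2 trees
length 9: c q d c q d n f n has 2 parse trees

Two derivations of c q d c q d n f n:
  Z0 ⇒ c q d Z0 f Z0 ⇒ c q d c q d Z0 f Z0 ⇒ c q d c q d n f Z0 ⇒ c q d c q d n f n
  Z0 ⇒ c q d Z0 ⇒ c q d c q d Z0 f Z0 ⇒ c q d c q d n f Z0 ⇒ c q d c q d n f n

c q d c q d n f n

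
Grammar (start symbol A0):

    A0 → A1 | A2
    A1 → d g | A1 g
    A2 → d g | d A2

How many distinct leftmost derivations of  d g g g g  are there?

Parse trees for d g g g g:
  [A0 [A1 [A1 [A1 [A1 d g] g] g] g]]

1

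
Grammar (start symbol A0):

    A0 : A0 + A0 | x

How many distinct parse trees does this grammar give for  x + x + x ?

2

Parse trees for x + x + x:
  [A0 [A0 x] + [A0 [A0 x] + [A0 x]]]
  [A0 [A0 [A0 x] + [A0 x]] + [A0 x]]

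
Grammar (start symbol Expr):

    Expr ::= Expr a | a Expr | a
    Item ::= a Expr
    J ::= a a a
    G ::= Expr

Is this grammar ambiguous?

Witness: a a

Derivation 1: Expr ⇒ Expr a ⇒ a a
Derivation 2: Expr ⇒ a Expr ⇒ a a

Two distinct leftmost derivations for the same string.

Ambiguous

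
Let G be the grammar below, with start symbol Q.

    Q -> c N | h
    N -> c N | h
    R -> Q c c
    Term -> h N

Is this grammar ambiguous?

Unambiguous

Only Q, N are reachable from Q; ignoring the rest: Restricted to the reachable nonterminals, every rule has the form A → t or A → t B, and no two rules for the same A share a first terminal. The grammar encodes a DFA — one run per string.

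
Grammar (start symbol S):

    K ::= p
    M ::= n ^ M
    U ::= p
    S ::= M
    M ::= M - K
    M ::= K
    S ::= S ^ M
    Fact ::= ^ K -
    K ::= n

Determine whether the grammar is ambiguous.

Witness: n ^ n

Derivation 1: S ⇒ M ⇒ n ^ M ⇒ n ^ K ⇒ n ^ n
Derivation 2: S ⇒ S ^ M ⇒ M ^ M ⇒ K ^ M ⇒ n ^ M ⇒ n ^ K ⇒ n ^ n

Two distinct leftmost derivations for the same string.

Ambiguous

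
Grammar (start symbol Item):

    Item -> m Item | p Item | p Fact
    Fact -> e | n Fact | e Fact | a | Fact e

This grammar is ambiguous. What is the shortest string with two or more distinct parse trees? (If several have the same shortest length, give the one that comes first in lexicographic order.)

length 2: no string has ≥2 trees
length 3: p e e has 2 parse trees

Two derivations of p e e:
  Item ⇒ p Fact ⇒ p e Fact ⇒ p e e
  Item ⇒ p Fact ⇒ p Fact e ⇒ p e e

p e e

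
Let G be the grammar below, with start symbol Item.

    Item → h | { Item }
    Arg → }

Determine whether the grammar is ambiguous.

Only Item is reachable from Item; ignoring the rest: Each string is a nest of matched brackets around a single atom. An opening bracket forces the recursive rule; an atom forces the base rule.

Unambiguous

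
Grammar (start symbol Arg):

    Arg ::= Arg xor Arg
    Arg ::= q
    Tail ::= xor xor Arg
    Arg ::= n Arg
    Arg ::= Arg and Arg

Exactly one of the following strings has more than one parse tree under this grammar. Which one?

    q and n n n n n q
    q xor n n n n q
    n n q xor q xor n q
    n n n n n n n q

n n q xor q xor n q

q and n n n n n q: 1 tree
q xor n n n n q: 1 tree
n n q xor q xor n q: 9 trees
n n n n n n n q: 1 tree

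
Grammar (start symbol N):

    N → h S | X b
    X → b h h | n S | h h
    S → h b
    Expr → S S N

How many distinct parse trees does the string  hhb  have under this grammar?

Parse trees for hhb:
  [N h [S h b]]
  [N [X h h] b]

2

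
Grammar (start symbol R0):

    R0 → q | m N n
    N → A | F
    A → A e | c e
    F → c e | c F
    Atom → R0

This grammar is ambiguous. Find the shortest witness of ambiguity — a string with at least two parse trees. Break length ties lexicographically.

m c e n

length 1: no string has ≥2 trees
length 4: m c e n has 2 parse trees

Two derivations of m c e n:
  R0 ⇒ m N n ⇒ m A n ⇒ m c e n
  R0 ⇒ m N n ⇒ m F n ⇒ m c e n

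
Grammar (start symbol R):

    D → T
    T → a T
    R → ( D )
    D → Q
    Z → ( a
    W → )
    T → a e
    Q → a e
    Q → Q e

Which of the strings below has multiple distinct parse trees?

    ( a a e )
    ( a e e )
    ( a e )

( a e )

( a a e ): 1 tree
( a e e ): 1 tree
( a e ): 2 trees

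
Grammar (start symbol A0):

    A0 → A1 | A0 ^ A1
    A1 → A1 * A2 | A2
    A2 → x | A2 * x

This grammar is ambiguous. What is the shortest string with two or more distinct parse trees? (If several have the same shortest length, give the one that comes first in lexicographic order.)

x * x

length 1: no string has ≥2 trees
length 3: x * x has 2 parse trees

Two derivations of x * x:
  A0 ⇒ A1 ⇒ A1 * A2 ⇒ A2 * A2 ⇒ x * A2 ⇒ x * x
  A0 ⇒ A1 ⇒ A2 ⇒ A2 * x ⇒ x * x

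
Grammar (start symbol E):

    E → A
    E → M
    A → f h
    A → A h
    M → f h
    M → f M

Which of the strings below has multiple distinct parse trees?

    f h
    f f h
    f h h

f h

f h: 2 trees
f f h: 1 tree
f h h: 1 tree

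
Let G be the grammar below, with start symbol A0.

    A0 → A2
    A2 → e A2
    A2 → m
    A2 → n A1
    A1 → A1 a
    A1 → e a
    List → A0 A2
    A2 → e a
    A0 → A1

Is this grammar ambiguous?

Ambiguous

Witness: e a

Derivation 1: A0 ⇒ A2 ⇒ e a
Derivation 2: A0 ⇒ A1 ⇒ e a

Two distinct leftmost derivations for the same string.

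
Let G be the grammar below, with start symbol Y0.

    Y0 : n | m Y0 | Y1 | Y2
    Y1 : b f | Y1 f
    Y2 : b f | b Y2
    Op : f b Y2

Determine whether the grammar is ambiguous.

Ambiguous

Witness: b f

Derivation 1: Y0 ⇒ Y1 ⇒ b f
Derivation 2: Y0 ⇒ Y2 ⇒ b f

Two distinct leftmost derivations for the same string.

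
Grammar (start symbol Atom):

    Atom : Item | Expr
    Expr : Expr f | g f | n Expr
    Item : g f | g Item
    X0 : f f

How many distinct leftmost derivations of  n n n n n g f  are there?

1

Parse trees for n n n n n g f:
  [Atom [Expr n [Expr n [Expr n [Expr n [Expr n [Expr g f]]]]]]]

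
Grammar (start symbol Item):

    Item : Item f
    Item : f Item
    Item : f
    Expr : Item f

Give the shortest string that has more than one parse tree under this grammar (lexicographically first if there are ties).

f f

length 1: no string has ≥2 trees
length 2: f f has 2 parse trees

Two derivations of f f:
  Item ⇒ Item f ⇒ f f
  Item ⇒ f Item ⇒ f f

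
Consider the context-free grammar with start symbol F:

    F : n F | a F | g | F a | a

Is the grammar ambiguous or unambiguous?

Ambiguous

Witness: a a

Derivation 1: F ⇒ a F ⇒ a a
Derivation 2: F ⇒ F a ⇒ a a

Two distinct leftmost derivations for the same string.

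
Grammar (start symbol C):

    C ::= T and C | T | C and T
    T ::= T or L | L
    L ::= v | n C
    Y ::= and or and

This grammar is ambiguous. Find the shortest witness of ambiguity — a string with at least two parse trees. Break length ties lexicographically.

length 1: no string has ≥2 trees
length 2: no string has ≥2 trees
length 3: v and v has 2 parse trees

Two derivations of v and v:
  C ⇒ T and C ⇒ L and C ⇒ v and C ⇒ v and T ⇒ v and L ⇒ v and v
  C ⇒ C and T ⇒ T and T ⇒ L and T ⇒ v and T ⇒ v and L ⇒ v and v

v and v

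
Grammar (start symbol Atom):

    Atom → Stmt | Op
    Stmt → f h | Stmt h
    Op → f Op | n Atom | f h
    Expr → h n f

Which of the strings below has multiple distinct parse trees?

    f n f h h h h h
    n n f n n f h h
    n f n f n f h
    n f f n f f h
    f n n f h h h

n f n f n f h

f n f h h h h h: 1 tree
n n f n n f h h: 1 tree
n f n f n f h: 2 trees
n f f n f f h: 1 tree
f n n f h h h: 1 tree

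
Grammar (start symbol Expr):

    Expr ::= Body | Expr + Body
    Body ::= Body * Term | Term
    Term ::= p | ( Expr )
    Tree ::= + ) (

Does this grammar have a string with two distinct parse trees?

Unambiguous

Only Expr, Body, Term are reachable from Expr; ignoring the rest: Expr → Expr + Body | Body  ;  Body → Body * Term | Term  — a left-associative chain with Term at the bottom. Each string factors uniquely by precedence.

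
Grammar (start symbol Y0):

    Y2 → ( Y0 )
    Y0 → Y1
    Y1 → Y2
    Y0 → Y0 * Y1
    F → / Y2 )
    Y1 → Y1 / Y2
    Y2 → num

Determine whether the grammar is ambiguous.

(F is unreachable from Y0, so its rules don't affect L(Y0).) The grammar is stratified — Y0 handles '*' (left-recursive), Y1 handles '/', Y2 atoms. Each operator has a fixed associativity and precedence level, so every string has one parse.

Unambiguous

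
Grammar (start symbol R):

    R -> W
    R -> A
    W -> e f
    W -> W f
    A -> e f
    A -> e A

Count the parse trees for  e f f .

Parse trees for e f f:
  [R [W [W e f] f]]

1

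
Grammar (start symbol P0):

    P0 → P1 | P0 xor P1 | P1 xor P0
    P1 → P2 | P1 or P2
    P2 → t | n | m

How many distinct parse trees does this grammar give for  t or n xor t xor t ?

4

Parse trees for t or n xor t xor t:
  [P0 [P0 [P0 [P1 [P1 [P2 t]] or [P2 n]]] xor [P1 [P2 t]]] xor [P1 [P2 t]]]
  [P0 [P0 [P1 [P1 [P2 t]] or [P2 n]] xor [P0 [P1 [P2 t]]]] xor [P1 [P2 t]]]
  [P0 [P1 [P1 [P2 t]] or [P2 n]] xor [P0 [P0 [P1 [P2 t]]] xor [P1 [P2 t]]]]
  [P0 [P1 [P1 [P2 t]] or [P2 n]] xor [P0 [P1 [P2 t]] xor [P0 [P1 [P2 t]]]]]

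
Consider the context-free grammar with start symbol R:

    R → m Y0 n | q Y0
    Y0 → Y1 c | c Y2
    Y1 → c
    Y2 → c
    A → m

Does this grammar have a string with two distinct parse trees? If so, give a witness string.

Ambiguous

Witness: q c c

Derivation 1: R ⇒ q Y0 ⇒ q Y1 c ⇒ q c c
Derivation 2: R ⇒ q Y0 ⇒ q c Y2 ⇒ q c c

Two distinct leftmost derivations for the same string.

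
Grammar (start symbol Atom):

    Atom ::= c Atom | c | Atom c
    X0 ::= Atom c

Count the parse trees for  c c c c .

8

Parse trees for c c c c:
  [Atom c [Atom c [Atom c [Atom c]]]]
  [Atom c [Atom c [Atom [Atom c] c]]]
  [Atom c [Atom [Atom c [Atom c]] c]]
  [Atom c [Atom [Atom [Atom c] c] c]]
  [Atom [Atom c [Atom c [Atom c]]] c]
  [Atom [Atom c [Atom [Atom c] c]] c]
  [Atom [Atom [Atom c [Atom c]] c] c]
  [Atom [Atom [Atom [Atom c] c] c] c]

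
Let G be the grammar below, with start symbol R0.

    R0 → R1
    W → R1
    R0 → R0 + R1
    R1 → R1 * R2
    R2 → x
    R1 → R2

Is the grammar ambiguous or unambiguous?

Unambiguous

Only R0, R1, R2 are reachable from R0; ignoring the rest: The grammar is stratified — R0 handles '+' (left-recursive), R1 handles '*', R2 atoms. Each operator has a fixed associativity and precedence level, so every string has one parse.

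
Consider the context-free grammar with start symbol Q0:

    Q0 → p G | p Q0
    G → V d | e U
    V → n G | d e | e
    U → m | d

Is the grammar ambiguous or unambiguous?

Witness: p e d

Derivation 1: Q0 ⇒ p G ⇒ p V d ⇒ p e d
Derivation 2: Q0 ⇒ p G ⇒ p e U ⇒ p e d

Two distinct leftmost derivations for the same string.

Ambiguous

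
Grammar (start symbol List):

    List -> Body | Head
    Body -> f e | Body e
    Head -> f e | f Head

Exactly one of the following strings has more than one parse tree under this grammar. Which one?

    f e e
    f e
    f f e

f e e: 1 tree
f e: 2 trees
f f e: 1 tree

f e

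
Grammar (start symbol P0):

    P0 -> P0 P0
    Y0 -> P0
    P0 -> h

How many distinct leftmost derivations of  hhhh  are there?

Parse trees for hhhh:
  [P0 [P0 h] [P0 [P0 h] [P0 [P0 h] [P0 h]]]]
  [P0 [P0 h] [P0 [P0 [P0 h] [P0 h]] [P0 h]]]
  [P0 [P0 [P0 h] [P0 h]] [P0 [P0 h] [P0 h]]]
  [P0 [P0 [P0 h] [P0 [P0 h] [P0 h]]] [P0 h]]
  [P0 [P0 [P0 [P0 h] [P0 h]] [P0 h]] [P0 h]]

5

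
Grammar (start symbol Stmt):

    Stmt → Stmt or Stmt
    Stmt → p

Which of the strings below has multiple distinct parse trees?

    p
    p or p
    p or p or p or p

p or p or p or p

p: 1 tree
p or p: 1 tree
p or p or p or p: 5 trees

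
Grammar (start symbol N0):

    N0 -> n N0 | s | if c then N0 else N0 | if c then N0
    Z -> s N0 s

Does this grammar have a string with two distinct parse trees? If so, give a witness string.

Witness: if c then if c then s else s

Derivation 1: N0 ⇒ if c then N0 else N0 ⇒ if c then if c then N0 else N0 ⇒ if c then if c then s else N0 ⇒ if c then if c then s else s
Derivation 2: N0 ⇒ if c then N0 ⇒ if c then if c then N0 else N0 ⇒ if c then if c then s else N0 ⇒ if c then if c then s else s

Two distinct leftmost derivations for the same string.

Ambiguous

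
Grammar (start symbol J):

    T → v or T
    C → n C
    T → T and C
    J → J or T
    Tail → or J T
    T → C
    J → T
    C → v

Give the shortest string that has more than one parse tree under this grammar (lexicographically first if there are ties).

v or v

length 1: no string has ≥2 trees
length 2: no string has ≥2 trees
length 3: v or v has 2 parse trees

Two derivations of v or v:
  J ⇒ J or T ⇒ T or T ⇒ C or T ⇒ v or T ⇒ v or C ⇒ v or v
  J ⇒ T ⇒ v or T ⇒ v or C ⇒ v or v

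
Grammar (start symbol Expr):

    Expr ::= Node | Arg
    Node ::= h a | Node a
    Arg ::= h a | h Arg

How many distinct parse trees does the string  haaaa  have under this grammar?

1

Parse trees for haaaa:
  [Expr [Node [Node [Node [Node h a] a] a] a]]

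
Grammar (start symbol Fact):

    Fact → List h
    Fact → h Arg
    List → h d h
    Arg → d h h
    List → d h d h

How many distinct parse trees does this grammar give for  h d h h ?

Parse trees for h d h h:
  [Fact [List h d h] h]
  [Fact h [Arg d h h]]

2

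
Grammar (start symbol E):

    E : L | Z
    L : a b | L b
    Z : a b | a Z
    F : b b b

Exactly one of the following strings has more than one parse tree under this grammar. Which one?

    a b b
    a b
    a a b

a b

a b b: 1 tree
a b: 2 trees
a a b: 1 tree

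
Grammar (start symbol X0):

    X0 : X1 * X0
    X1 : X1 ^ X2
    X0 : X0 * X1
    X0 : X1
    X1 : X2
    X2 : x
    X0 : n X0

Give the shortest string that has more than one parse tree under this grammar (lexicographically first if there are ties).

length 1: no string has ≥2 trees
length 2: no string has ≥2 trees
length 3: x * x has 2 parse trees

Two derivations of x * x:
  X0 ⇒ X1 * X0 ⇒ X2 * X0 ⇒ x * X0 ⇒ x * X1 ⇒ x * X2 ⇒ x * x
  X0 ⇒ X0 * X1 ⇒ X1 * X1 ⇒ X2 * X1 ⇒ x * X1 ⇒ x * X2 ⇒ x * x

x * x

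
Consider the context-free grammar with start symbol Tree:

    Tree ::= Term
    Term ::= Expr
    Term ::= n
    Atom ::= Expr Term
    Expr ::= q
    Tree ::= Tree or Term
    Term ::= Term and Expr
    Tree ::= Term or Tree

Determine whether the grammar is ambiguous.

Ambiguous

Witness: n or n

Derivation 1: Tree ⇒ Tree or Term ⇒ Term or Term ⇒ n or Term ⇒ n or n
Derivation 2: Tree ⇒ Term or Tree ⇒ n or Tree ⇒ n or Term ⇒ n or n

Two distinct leftmost derivations for the same string.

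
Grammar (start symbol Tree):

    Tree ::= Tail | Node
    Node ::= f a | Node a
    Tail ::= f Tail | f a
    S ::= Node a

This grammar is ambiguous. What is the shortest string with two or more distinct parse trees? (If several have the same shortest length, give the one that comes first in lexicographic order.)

length 2: f a has 2 parse trees

Two derivations of f a:
  Tree ⇒ Tail ⇒ f a
  Tree ⇒ Node ⇒ f a

f a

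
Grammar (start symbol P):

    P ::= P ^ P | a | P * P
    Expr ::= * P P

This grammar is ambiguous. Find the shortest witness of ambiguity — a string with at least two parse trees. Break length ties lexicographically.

length 1: no string has ≥2 trees
length 3: no string has ≥2 trees
length 5: a * a * a has 2 parse trees

Two derivations of a * a * a:
  P ⇒ P * P ⇒ a * P ⇒ a * P * P ⇒ a * a * P ⇒ a * a * a
  P ⇒ P * P ⇒ P * P * P ⇒ a * P * P ⇒ a * a * P ⇒ a * a * a

a * a * a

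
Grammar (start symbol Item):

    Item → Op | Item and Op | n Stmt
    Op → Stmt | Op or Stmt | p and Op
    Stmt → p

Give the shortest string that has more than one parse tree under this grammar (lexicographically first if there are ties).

p and p

length 1: no string has ≥2 trees
length 2: no string has ≥2 trees
length 3: p and p has 2 parse trees

Two derivations of p and p:
  Item ⇒ Op ⇒ p and Op ⇒ p and Stmt ⇒ p and p
  Item ⇒ Item and Op ⇒ Op and Op ⇒ Stmt and Op ⇒ p and Op ⇒ p and Stmt ⇒ p and p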